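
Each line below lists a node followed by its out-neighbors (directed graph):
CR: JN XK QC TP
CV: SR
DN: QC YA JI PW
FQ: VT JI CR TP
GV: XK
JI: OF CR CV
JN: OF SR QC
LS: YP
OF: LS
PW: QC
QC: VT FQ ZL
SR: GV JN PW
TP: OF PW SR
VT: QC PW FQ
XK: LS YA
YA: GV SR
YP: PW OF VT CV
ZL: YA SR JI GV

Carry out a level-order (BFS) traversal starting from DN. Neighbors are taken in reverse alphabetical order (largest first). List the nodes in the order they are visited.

DN YA QC PW JI SR GV ZL VT FQ OF CV CR JN XK TP LS YP

Visit DN; enqueue YA, QC, PW, JI → queue [YA, QC, PW, JI]
Visit YA; enqueue SR, GV → queue [QC, PW, JI, SR, GV]
Visit QC; enqueue ZL, VT, FQ → queue [PW, JI, SR, GV, ZL, VT, FQ]
Visit PW → queue [JI, SR, GV, ZL, VT, FQ]
Visit JI; enqueue OF, CV, CR → queue [SR, GV, ZL, VT, FQ, OF, CV, CR]
Visit SR; enqueue JN → queue [GV, ZL, VT, FQ, OF, CV, CR, JN]
Visit GV; enqueue XK → queue [ZL, VT, FQ, OF, CV, CR, JN, XK]
Visit ZL → queue [VT, FQ, OF, CV, CR, JN, XK]
Visit VT → queue [FQ, OF, CV, CR, JN, XK]
Visit FQ; enqueue TP → queue [OF, CV, CR, JN, XK, TP]
Visit OF; enqueue LS → queue [CV, CR, JN, XK, TP, LS]
Visit CV → queue [CR, JN, XK, TP, LS]
Visit CR → queue [JN, XK, TP, LS]
Visit JN → queue [XK, TP, LS]
Visit XK → queue [TP, LS]
Visit TP → queue [LS]
Visit LS; enqueue YP → queue [YP]
Visit YP → queue []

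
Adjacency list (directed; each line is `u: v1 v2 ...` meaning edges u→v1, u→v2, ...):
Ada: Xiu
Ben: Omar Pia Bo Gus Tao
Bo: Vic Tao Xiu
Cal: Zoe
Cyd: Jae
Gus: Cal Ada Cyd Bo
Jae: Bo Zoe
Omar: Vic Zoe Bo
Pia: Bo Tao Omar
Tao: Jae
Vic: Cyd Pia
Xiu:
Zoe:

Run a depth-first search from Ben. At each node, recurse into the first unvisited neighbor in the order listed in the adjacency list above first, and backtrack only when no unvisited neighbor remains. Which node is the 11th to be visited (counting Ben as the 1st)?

Gus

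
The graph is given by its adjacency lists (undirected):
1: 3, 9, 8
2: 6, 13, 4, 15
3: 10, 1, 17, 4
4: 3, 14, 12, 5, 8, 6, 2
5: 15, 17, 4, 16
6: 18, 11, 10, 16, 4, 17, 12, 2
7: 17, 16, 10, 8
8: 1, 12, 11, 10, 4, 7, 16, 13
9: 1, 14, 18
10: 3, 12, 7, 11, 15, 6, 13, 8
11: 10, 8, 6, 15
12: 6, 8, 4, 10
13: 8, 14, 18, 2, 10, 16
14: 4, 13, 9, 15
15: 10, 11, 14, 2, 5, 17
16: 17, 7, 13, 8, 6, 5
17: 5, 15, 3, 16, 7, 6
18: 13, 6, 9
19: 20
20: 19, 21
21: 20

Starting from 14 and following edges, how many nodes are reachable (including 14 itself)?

18

BFS from 14 visits: 14, 4, 13, 9, 15, 3, 12, 5, 8, 6, 2, 18, 10, 16, 1, 11, 17, 7
Reachable nodes: 18 of 21 total.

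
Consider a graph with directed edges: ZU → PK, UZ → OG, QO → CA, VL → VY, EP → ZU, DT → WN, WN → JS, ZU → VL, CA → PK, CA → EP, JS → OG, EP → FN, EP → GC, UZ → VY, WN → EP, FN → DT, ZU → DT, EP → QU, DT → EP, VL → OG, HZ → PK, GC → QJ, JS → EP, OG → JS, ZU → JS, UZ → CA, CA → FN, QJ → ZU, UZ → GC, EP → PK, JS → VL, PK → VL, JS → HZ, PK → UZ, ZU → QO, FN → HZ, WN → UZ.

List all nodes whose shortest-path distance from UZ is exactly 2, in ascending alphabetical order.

Level 0: UZ
Level 1: CA, GC, OG, VY
Level 2: EP, FN, JS, PK, QJ
Level 3: DT, HZ, QU, VL, ZU
Level 4: QO, WN

EP, FN, JS, PK, QJ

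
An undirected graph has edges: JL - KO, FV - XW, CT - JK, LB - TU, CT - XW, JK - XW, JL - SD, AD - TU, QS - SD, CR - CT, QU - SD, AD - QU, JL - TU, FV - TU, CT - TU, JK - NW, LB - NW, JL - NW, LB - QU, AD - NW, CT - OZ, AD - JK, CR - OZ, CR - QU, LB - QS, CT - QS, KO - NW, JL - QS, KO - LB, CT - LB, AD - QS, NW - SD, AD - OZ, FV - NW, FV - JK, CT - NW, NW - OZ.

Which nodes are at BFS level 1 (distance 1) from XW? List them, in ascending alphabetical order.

Level 0: XW
Level 1: CT, FV, JK
Level 2: AD, CR, LB, NW, OZ, QS, TU
Level 3: JL, KO, QU, SD

CT, FV, JK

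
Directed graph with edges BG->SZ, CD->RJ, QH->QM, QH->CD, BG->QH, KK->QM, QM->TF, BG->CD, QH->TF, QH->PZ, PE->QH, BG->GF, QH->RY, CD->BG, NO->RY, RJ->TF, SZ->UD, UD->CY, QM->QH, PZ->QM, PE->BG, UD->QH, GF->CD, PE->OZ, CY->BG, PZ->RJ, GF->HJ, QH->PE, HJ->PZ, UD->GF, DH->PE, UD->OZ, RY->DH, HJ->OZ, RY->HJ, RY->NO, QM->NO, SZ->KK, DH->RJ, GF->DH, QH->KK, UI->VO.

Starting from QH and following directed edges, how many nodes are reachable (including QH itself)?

BFS from QH visits: QH, CD, KK, PE, PZ, QM, RY, TF, BG, RJ, OZ, NO, DH, HJ, GF, SZ, UD, CY
Reachable nodes: 18 of 20 total.

18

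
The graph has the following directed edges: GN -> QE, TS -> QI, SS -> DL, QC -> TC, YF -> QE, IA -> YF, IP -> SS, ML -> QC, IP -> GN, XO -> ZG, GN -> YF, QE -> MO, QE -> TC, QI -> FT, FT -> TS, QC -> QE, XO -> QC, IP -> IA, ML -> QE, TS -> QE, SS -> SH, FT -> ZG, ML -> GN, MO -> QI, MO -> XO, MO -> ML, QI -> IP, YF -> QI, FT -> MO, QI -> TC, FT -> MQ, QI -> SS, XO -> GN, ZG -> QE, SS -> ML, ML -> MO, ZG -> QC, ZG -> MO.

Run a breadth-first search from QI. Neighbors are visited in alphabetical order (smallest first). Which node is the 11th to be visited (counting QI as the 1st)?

IA

Visit QI; enqueue FT, IP, SS, TC → queue [FT, IP, SS, TC]
Visit FT; enqueue MO, MQ, TS, ZG → queue [IP, SS, TC, MO, MQ, TS, ZG]
Visit IP; enqueue GN, IA → queue [SS, TC, MO, MQ, TS, ZG, GN, IA]
Visit SS; enqueue DL, ML, SH → queue [TC, MO, MQ, TS, ZG, GN, IA, DL, ML, SH]
Visit TC → queue [MO, MQ, TS, ZG, GN, IA, DL, ML, SH]
Visit MO; enqueue XO → queue [MQ, TS, ZG, GN, IA, DL, ML, SH, XO]
Visit MQ → queue [TS, ZG, GN, IA, DL, ML, SH, XO]
Visit TS; enqueue QE → queue [ZG, GN, IA, DL, ML, SH, XO, QE]
Visit ZG; enqueue QC → queue [GN, IA, DL, ML, SH, XO, QE, QC]
Visit GN; enqueue YF → queue [IA, DL, ML, SH, XO, QE, QC, YF]
Visit IA → queue [DL, ML, SH, XO, QE, QC, YF]
Visit DL → queue [ML, SH, XO, QE, QC, YF]
Visit ML → queue [SH, XO, QE, QC, YF]
Visit SH → queue [XO, QE, QC, YF]
Visit XO → queue [QE, QC, YF]
Visit QE → queue [QC, YF]
Visit QC → queue [YF]
Visit YF → queue []

Visit order: QI, FT, IP, SS, TC, MO, MQ, TS, ZG, GN, IA, DL, ML, SH, XO, QE, QC, YF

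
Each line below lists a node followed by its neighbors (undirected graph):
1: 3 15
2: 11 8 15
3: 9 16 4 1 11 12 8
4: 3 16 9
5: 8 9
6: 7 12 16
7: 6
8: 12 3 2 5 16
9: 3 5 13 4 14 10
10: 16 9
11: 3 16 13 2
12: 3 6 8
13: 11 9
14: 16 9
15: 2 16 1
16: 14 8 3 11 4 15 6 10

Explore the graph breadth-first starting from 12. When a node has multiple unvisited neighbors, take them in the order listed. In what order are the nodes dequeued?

Visit 12; enqueue 3, 6, 8 → queue [3, 6, 8]
Visit 3; enqueue 9, 16, 4, 1, 11 → queue [6, 8, 9, 16, 4, 1, 11]
Visit 6; enqueue 7 → queue [8, 9, 16, 4, 1, 11, 7]
Visit 8; enqueue 2, 5 → queue [9, 16, 4, 1, 11, 7, 2, 5]
Visit 9; enqueue 13, 14, 10 → queue [16, 4, 1, 11, 7, 2, 5, 13, 14, 10]
Visit 16; enqueue 15 → queue [4, 1, 11, 7, 2, 5, 13, 14, 10, 15]
Visit 4 → queue [1, 11, 7, 2, 5, 13, 14, 10, 15]
Visit 1 → queue [11, 7, 2, 5, 13, 14, 10, 15]
Visit 11 → queue [7, 2, 5, 13, 14, 10, 15]
Visit 7 → queue [2, 5, 13, 14, 10, 15]
Visit 2 → queue [5, 13, 14, 10, 15]
Visit 5 → queue [13, 14, 10, 15]
Visit 13 → queue [14, 10, 15]
Visit 14 → queue [10, 15]
Visit 10 → queue [15]
Visit 15 → queue []

12, 3, 6, 8, 9, 16, 4, 1, 11, 7, 2, 5, 13, 14, 10, 15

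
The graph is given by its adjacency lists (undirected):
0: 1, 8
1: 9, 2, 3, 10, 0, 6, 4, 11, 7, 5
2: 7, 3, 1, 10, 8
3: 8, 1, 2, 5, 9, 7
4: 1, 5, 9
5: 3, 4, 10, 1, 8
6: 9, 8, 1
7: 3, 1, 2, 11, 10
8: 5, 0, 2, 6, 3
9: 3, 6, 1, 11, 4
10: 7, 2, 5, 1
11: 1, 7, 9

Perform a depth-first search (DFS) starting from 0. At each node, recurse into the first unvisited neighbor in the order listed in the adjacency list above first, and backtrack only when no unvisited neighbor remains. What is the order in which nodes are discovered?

Visit 0
0 → 1
1 → 9
9 → 3
3 → 8
8 → 5
5 → 4
5 → 10
10 → 7
7 → 2
7 → 11
8 → 6

0, 1, 9, 3, 8, 5, 4, 10, 7, 2, 11, 6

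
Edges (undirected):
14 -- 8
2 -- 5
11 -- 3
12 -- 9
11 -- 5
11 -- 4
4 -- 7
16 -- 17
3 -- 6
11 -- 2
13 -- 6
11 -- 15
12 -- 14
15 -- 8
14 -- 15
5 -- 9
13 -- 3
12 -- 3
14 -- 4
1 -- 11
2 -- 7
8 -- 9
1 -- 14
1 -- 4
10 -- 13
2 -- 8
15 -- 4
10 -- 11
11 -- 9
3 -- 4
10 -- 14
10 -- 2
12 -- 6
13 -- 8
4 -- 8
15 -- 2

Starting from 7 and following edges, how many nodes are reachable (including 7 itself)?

15

BFS from 7 visits: 7, 4, 2, 15, 14, 11, 8, 3, 1, 10, 5, 12, 9, 13, 6
Reachable nodes: 15 of 17 total.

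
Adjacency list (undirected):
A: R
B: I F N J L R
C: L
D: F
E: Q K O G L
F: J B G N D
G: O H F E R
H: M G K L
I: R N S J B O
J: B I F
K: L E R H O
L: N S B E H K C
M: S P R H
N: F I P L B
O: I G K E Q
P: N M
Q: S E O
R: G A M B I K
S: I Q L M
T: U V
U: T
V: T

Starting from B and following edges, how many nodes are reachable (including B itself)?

19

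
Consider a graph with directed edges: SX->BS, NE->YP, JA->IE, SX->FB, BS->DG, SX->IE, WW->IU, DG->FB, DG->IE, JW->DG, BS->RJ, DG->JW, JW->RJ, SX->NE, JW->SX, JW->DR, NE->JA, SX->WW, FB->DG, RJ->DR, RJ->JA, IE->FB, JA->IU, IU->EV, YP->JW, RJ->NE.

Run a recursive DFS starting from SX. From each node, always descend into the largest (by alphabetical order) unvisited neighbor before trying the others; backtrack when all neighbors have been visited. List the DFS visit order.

Visit SX
SX → WW
WW → IU
IU → EV
SX → NE
NE → YP
YP → JW
JW → RJ
RJ → JA
JA → IE
IE → FB
FB → DG
RJ → DR
SX → BS

SX -> WW -> IU -> EV -> NE -> YP -> JW -> RJ -> JA -> IE -> FB -> DG -> DR -> BS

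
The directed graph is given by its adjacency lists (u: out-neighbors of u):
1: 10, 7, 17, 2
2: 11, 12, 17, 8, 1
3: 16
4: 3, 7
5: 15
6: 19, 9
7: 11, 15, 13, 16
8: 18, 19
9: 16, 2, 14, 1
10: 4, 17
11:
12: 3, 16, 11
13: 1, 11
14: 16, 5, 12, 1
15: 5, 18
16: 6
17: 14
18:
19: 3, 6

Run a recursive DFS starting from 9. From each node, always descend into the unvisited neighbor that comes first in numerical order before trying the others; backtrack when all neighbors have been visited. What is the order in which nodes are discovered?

Visit 9
9 → 1
1 → 2
2 → 8
8 → 18
8 → 19
19 → 3
3 → 16
16 → 6
2 → 11
2 → 12
2 → 17
17 → 14
14 → 5
5 → 15
1 → 7
7 → 13
1 → 10
10 → 4

9 1 2 8 18 19 3 16 6 11 12 17 14 5 15 7 13 10 4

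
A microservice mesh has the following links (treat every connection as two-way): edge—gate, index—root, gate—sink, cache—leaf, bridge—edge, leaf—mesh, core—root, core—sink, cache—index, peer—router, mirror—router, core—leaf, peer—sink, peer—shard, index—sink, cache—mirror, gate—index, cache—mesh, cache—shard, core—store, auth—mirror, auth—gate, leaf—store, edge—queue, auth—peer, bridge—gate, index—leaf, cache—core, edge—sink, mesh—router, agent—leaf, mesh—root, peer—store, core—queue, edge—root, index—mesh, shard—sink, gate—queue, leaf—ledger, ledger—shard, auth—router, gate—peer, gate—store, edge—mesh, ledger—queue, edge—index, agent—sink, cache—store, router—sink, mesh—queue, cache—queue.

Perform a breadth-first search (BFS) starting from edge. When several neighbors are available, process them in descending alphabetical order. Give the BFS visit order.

edge, sink, root, queue, mesh, index, gate, bridge, shard, router, peer, core, agent, ledger, cache, leaf, store, auth, mirror

Visit edge; enqueue sink, root, queue, mesh, index, gate, bridge → queue [sink, root, queue, mesh, index, gate, bridge]
Visit sink; enqueue shard, router, peer, core, agent → queue [root, queue, mesh, index, gate, bridge, shard, router, peer, core, agent]
Visit root → queue [queue, mesh, index, gate, bridge, shard, router, peer, core, agent]
Visit queue; enqueue ledger, cache → queue [mesh, index, gate, bridge, shard, router, peer, core, agent, ledger, cache]
Visit mesh; enqueue leaf → queue [index, gate, bridge, shard, router, peer, core, agent, ledger, cache, leaf]
Visit index → queue [gate, bridge, shard, router, peer, core, agent, ledger, cache, leaf]
Visit gate; enqueue store, auth → queue [bridge, shard, router, peer, core, agent, ledger, cache, leaf, store, auth]
Visit bridge → queue [shard, router, peer, core, agent, ledger, cache, leaf, store, auth]
Visit shard → queue [router, peer, core, agent, ledger, cache, leaf, store, auth]
Visit router; enqueue mirror → queue [peer, core, agent, ledger, cache, leaf, store, auth, mirror]
Visit peer → queue [core, agent, ledger, cache, leaf, store, auth, mirror]
Visit core → queue [agent, ledger, cache, leaf, store, auth, mirror]
Visit agent → queue [ledger, cache, leaf, store, auth, mirror]
Visit ledger → queue [cache, leaf, store, auth, mirror]
Visit cache → queue [leaf, store, auth, mirror]
Visit leaf → queue [store, auth, mirror]
Visit store → queue [auth, mirror]
Visit auth → queue [mirror]
Visit mirror → queue []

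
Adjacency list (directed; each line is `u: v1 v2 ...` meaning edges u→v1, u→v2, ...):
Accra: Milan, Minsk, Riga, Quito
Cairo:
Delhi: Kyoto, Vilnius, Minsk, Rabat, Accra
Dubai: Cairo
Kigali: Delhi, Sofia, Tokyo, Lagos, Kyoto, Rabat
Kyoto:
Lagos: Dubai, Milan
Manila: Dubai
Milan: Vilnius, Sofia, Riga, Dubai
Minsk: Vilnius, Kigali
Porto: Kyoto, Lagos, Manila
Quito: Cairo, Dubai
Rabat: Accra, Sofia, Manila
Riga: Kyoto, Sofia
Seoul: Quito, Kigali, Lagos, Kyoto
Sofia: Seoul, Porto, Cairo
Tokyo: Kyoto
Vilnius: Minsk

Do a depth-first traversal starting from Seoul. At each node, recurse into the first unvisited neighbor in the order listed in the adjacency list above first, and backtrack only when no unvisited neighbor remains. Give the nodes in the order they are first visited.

Seoul -> Quito -> Cairo -> Dubai -> Kigali -> Delhi -> Kyoto -> Vilnius -> Minsk -> Rabat -> Accra -> Milan -> Sofia -> Porto -> Lagos -> Manila -> Riga -> Tokyo

Visit Seoul
Seoul → Quito
Quito → Cairo
Quito → Dubai
Seoul → Kigali
Kigali → Delhi
Delhi → Kyoto
Delhi → Vilnius
Vilnius → Minsk
Delhi → Rabat
Rabat → Accra
Accra → Milan
Milan → Sofia
Sofia → Porto
Porto → Lagos
Porto → Manila
Milan → Riga
Kigali → Tokyo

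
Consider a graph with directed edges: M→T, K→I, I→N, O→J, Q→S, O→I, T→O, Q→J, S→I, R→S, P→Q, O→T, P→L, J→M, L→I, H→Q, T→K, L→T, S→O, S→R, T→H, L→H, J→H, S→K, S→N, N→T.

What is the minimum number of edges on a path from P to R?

3

Level 0: P
Level 1: L, Q
Level 2: H, I, J, S, T
Level 3: K, M, N, O, R
R first appears at level 3.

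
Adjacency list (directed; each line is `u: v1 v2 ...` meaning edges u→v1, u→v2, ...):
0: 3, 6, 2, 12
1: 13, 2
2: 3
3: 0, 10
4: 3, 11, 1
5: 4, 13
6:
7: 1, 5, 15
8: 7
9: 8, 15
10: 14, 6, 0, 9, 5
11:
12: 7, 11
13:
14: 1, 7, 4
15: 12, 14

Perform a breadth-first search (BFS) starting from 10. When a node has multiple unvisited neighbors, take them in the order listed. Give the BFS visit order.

Visit 10; enqueue 14, 6, 0, 9, 5 → queue [14, 6, 0, 9, 5]
Visit 14; enqueue 1, 7, 4 → queue [6, 0, 9, 5, 1, 7, 4]
Visit 6 → queue [0, 9, 5, 1, 7, 4]
Visit 0; enqueue 3, 2, 12 → queue [9, 5, 1, 7, 4, 3, 2, 12]
Visit 9; enqueue 8, 15 → queue [5, 1, 7, 4, 3, 2, 12, 8, 15]
Visit 5; enqueue 13 → queue [1, 7, 4, 3, 2, 12, 8, 15, 13]
Visit 1 → queue [7, 4, 3, 2, 12, 8, 15, 13]
Visit 7 → queue [4, 3, 2, 12, 8, 15, 13]
Visit 4; enqueue 11 → queue [3, 2, 12, 8, 15, 13, 11]
Visit 3 → queue [2, 12, 8, 15, 13, 11]
Visit 2 → queue [12, 8, 15, 13, 11]
Visit 12 → queue [8, 15, 13, 11]
Visit 8 → queue [15, 13, 11]
Visit 15 → queue [13, 11]
Visit 13 → queue [11]
Visit 11 → queue []

10 -> 14 -> 6 -> 0 -> 9 -> 5 -> 1 -> 7 -> 4 -> 3 -> 2 -> 12 -> 8 -> 15 -> 13 -> 11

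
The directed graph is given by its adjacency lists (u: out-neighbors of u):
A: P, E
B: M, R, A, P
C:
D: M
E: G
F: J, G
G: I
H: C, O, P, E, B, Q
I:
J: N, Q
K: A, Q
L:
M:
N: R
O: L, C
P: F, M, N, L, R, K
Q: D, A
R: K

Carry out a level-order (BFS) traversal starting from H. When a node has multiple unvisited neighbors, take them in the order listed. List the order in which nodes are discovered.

Visit H; enqueue C, O, P, E, B, Q → queue [C, O, P, E, B, Q]
Visit C → queue [O, P, E, B, Q]
Visit O; enqueue L → queue [P, E, B, Q, L]
Visit P; enqueue F, M, N, R, K → queue [E, B, Q, L, F, M, N, R, K]
Visit E; enqueue G → queue [B, Q, L, F, M, N, R, K, G]
Visit B; enqueue A → queue [Q, L, F, M, N, R, K, G, A]
Visit Q; enqueue D → queue [L, F, M, N, R, K, G, A, D]
Visit L → queue [F, M, N, R, K, G, A, D]
Visit F; enqueue J → queue [M, N, R, K, G, A, D, J]
Visit M → queue [N, R, K, G, A, D, J]
Visit N → queue [R, K, G, A, D, J]
Visit R → queue [K, G, A, D, J]
Visit K → queue [G, A, D, J]
Visit G; enqueue I → queue [A, D, J, I]
Visit A → queue [D, J, I]
Visit D → queue [J, I]
Visit J → queue [I]
Visit I → queue []

H, C, O, P, E, B, Q, L, F, M, N, R, K, G, A, D, J, I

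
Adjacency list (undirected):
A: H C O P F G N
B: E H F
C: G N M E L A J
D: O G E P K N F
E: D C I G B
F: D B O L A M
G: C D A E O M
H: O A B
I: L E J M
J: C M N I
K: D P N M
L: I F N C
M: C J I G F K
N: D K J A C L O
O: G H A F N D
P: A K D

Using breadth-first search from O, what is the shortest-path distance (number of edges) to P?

Level 0: O
Level 1: A, D, F, G, H, N
Level 2: B, C, E, J, K, L, M, P
Level 3: I
P first appears at level 2.

2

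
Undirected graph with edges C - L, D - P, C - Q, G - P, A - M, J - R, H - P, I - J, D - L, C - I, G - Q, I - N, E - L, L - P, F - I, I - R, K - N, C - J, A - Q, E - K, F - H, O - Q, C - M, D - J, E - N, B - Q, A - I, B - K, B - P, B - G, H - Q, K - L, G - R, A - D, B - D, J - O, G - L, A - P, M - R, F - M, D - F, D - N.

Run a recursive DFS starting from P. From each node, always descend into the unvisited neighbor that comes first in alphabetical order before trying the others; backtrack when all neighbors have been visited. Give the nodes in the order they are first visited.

Visit P
P → A
A → D
D → B
B → G
G → L
L → C
C → I
I → F
F → H
H → Q
Q → O
O → J
J → R
R → M
I → N
N → E
E → K

P A D B G L C I F H Q O J R M N E K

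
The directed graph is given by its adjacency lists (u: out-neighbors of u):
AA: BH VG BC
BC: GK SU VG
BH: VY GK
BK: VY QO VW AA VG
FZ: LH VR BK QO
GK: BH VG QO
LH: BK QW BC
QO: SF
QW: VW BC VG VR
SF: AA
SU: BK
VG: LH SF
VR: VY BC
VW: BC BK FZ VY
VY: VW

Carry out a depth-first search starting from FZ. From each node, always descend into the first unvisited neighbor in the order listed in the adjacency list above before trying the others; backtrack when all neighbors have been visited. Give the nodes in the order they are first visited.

FZ, LH, BK, VY, VW, BC, GK, BH, VG, SF, AA, QO, SU, QW, VR

Visit FZ
FZ → LH
LH → BK
BK → VY
VY → VW
VW → BC
BC → GK
GK → BH
GK → VG
VG → SF
SF → AA
GK → QO
BC → SU
LH → QW
QW → VR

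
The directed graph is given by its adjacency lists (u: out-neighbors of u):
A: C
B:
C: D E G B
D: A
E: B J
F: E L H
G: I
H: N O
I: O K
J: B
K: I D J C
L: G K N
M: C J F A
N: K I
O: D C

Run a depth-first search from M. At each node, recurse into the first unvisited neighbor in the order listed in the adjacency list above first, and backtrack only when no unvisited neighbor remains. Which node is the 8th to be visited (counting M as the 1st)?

G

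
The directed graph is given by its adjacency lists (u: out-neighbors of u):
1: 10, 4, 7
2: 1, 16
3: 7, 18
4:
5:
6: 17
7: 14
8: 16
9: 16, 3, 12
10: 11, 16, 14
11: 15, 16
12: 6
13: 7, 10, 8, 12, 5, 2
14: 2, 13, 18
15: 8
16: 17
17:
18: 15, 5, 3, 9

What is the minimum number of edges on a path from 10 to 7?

Level 0: 10
Level 1: 11, 14, 16
Level 2: 2, 13, 15, 17, 18
Level 3: 1, 3, 5, 7, 8, 9, 12
Level 4: 4, 6
7 first appears at level 3.

3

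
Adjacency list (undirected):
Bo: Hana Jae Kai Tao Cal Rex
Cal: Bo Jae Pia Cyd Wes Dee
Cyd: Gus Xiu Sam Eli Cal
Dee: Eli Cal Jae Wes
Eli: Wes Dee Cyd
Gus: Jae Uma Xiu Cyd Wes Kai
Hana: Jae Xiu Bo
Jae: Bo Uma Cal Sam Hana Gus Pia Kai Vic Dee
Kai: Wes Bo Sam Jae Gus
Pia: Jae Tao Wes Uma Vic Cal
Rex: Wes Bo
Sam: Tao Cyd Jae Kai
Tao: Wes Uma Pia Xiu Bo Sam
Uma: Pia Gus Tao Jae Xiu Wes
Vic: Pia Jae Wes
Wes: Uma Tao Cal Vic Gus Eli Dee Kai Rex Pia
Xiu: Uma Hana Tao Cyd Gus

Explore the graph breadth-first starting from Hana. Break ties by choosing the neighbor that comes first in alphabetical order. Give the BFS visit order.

Hana, Bo, Jae, Xiu, Cal, Kai, Rex, Tao, Dee, Gus, Pia, Sam, Uma, Vic, Cyd, Wes, Eli

Visit Hana; enqueue Bo, Jae, Xiu → queue [Bo, Jae, Xiu]
Visit Bo; enqueue Cal, Kai, Rex, Tao → queue [Jae, Xiu, Cal, Kai, Rex, Tao]
Visit Jae; enqueue Dee, Gus, Pia, Sam, Uma, Vic → queue [Xiu, Cal, Kai, Rex, Tao, Dee, Gus, Pia, Sam, Uma, Vic]
Visit Xiu; enqueue Cyd → queue [Cal, Kai, Rex, Tao, Dee, Gus, Pia, Sam, Uma, Vic, Cyd]
Visit Cal; enqueue Wes → queue [Kai, Rex, Tao, Dee, Gus, Pia, Sam, Uma, Vic, Cyd, Wes]
Visit Kai → queue [Rex, Tao, Dee, Gus, Pia, Sam, Uma, Vic, Cyd, Wes]
Visit Rex → queue [Tao, Dee, Gus, Pia, Sam, Uma, Vic, Cyd, Wes]
Visit Tao → queue [Dee, Gus, Pia, Sam, Uma, Vic, Cyd, Wes]
Visit Dee; enqueue Eli → queue [Gus, Pia, Sam, Uma, Vic, Cyd, Wes, Eli]
Visit Gus → queue [Pia, Sam, Uma, Vic, Cyd, Wes, Eli]
Visit Pia → queue [Sam, Uma, Vic, Cyd, Wes, Eli]
Visit Sam → queue [Uma, Vic, Cyd, Wes, Eli]
Visit Uma → queue [Vic, Cyd, Wes, Eli]
Visit Vic → queue [Cyd, Wes, Eli]
Visit Cyd → queue [Wes, Eli]
Visit Wes → queue [Eli]
Visit Eli → queue []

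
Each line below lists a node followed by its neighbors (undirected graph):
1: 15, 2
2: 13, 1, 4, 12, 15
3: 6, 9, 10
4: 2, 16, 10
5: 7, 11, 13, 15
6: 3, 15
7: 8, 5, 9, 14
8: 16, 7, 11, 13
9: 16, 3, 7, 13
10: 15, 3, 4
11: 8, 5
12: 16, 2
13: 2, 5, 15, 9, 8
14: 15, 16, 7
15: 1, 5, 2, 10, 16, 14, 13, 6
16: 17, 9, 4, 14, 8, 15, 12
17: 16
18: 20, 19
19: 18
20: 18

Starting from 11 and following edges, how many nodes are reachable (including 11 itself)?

BFS from 11 visits: 11, 8, 5, 16, 7, 13, 15, 17, 9, 4, 14, 12, 2, 1, 10, 6, 3
Reachable nodes: 17 of 20 total.

17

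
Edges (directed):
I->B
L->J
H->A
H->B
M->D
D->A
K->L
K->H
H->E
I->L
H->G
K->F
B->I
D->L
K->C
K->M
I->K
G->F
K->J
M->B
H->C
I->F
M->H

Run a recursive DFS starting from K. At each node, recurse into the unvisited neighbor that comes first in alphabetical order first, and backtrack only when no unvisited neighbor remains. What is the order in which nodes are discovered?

K -> C -> F -> H -> A -> B -> I -> L -> J -> E -> G -> M -> D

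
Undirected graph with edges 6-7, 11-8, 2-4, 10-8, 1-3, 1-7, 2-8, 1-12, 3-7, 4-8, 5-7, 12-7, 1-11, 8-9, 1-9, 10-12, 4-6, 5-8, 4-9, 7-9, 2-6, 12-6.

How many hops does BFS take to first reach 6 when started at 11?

3

Level 0: 11
Level 1: 1, 8
Level 2: 2, 3, 4, 5, 7, 9, 10, 12
Level 3: 6
6 first appears at level 3.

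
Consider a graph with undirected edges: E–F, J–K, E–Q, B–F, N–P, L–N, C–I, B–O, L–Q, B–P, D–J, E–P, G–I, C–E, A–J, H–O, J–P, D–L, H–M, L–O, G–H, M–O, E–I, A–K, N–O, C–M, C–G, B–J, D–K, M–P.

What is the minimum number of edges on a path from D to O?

2

Level 0: D
Level 1: J, K, L
Level 2: A, B, N, O, P, Q
Level 3: E, F, H, M
Level 4: C, G, I
O first appears at level 2.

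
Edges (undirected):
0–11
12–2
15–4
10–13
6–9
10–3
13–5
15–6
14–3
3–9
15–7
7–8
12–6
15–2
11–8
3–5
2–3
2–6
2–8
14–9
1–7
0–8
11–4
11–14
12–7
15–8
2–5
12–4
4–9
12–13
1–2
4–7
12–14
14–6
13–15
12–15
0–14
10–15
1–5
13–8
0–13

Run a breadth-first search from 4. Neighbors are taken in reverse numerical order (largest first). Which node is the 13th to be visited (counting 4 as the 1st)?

Visit 4; enqueue 15, 12, 11, 9, 7 → queue [15, 12, 11, 9, 7]
Visit 15; enqueue 13, 10, 8, 6, 2 → queue [12, 11, 9, 7, 13, 10, 8, 6, 2]
Visit 12; enqueue 14 → queue [11, 9, 7, 13, 10, 8, 6, 2, 14]
Visit 11; enqueue 0 → queue [9, 7, 13, 10, 8, 6, 2, 14, 0]
Visit 9; enqueue 3 → queue [7, 13, 10, 8, 6, 2, 14, 0, 3]
Visit 7; enqueue 1 → queue [13, 10, 8, 6, 2, 14, 0, 3, 1]
Visit 13; enqueue 5 → queue [10, 8, 6, 2, 14, 0, 3, 1, 5]
Visit 10 → queue [8, 6, 2, 14, 0, 3, 1, 5]
Visit 8 → queue [6, 2, 14, 0, 3, 1, 5]
Visit 6 → queue [2, 14, 0, 3, 1, 5]
Visit 2 → queue [14, 0, 3, 1, 5]
Visit 14 → queue [0, 3, 1, 5]
Visit 0 → queue [3, 1, 5]
Visit 3 → queue [1, 5]
Visit 1 → queue [5]
Visit 5 → queue []

Visit order: 4, 15, 12, 11, 9, 7, 13, 10, 8, 6, 2, 14, 0, 3, 1, 5

0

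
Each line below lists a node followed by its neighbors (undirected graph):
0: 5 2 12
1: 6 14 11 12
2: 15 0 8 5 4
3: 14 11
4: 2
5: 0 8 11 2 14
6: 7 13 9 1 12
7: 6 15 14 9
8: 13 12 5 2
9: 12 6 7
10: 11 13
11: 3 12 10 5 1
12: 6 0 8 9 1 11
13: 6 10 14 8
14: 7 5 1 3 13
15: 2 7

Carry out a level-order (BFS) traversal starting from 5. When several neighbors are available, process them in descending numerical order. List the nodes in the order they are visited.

5, 14, 11, 8, 2, 0, 13, 7, 3, 1, 12, 10, 15, 4, 6, 9

Visit 5; enqueue 14, 11, 8, 2, 0 → queue [14, 11, 8, 2, 0]
Visit 14; enqueue 13, 7, 3, 1 → queue [11, 8, 2, 0, 13, 7, 3, 1]
Visit 11; enqueue 12, 10 → queue [8, 2, 0, 13, 7, 3, 1, 12, 10]
Visit 8 → queue [2, 0, 13, 7, 3, 1, 12, 10]
Visit 2; enqueue 15, 4 → queue [0, 13, 7, 3, 1, 12, 10, 15, 4]
Visit 0 → queue [13, 7, 3, 1, 12, 10, 15, 4]
Visit 13; enqueue 6 → queue [7, 3, 1, 12, 10, 15, 4, 6]
Visit 7; enqueue 9 → queue [3, 1, 12, 10, 15, 4, 6, 9]
Visit 3 → queue [1, 12, 10, 15, 4, 6, 9]
Visit 1 → queue [12, 10, 15, 4, 6, 9]
Visit 12 → queue [10, 15, 4, 6, 9]
Visit 10 → queue [15, 4, 6, 9]
Visit 15 → queue [4, 6, 9]
Visit 4 → queue [6, 9]
Visit 6 → queue [9]
Visit 9 → queue []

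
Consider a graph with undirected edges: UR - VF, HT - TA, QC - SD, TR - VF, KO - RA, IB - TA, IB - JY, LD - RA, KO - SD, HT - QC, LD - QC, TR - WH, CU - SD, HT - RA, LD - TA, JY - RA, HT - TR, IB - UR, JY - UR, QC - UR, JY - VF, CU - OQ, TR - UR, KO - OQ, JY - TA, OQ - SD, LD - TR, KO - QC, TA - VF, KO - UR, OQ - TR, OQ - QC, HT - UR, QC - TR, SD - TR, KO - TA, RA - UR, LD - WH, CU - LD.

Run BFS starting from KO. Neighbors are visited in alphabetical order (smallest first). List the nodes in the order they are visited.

Visit KO; enqueue OQ, QC, RA, SD, TA, UR → queue [OQ, QC, RA, SD, TA, UR]
Visit OQ; enqueue CU, TR → queue [QC, RA, SD, TA, UR, CU, TR]
Visit QC; enqueue HT, LD → queue [RA, SD, TA, UR, CU, TR, HT, LD]
Visit RA; enqueue JY → queue [SD, TA, UR, CU, TR, HT, LD, JY]
Visit SD → queue [TA, UR, CU, TR, HT, LD, JY]
Visit TA; enqueue IB, VF → queue [UR, CU, TR, HT, LD, JY, IB, VF]
Visit UR → queue [CU, TR, HT, LD, JY, IB, VF]
Visit CU → queue [TR, HT, LD, JY, IB, VF]
Visit TR; enqueue WH → queue [HT, LD, JY, IB, VF, WH]
Visit HT → queue [LD, JY, IB, VF, WH]
Visit LD → queue [JY, IB, VF, WH]
Visit JY → queue [IB, VF, WH]
Visit IB → queue [VF, WH]
Visit VF → queue [WH]
Visit WH → queue []

KO -> OQ -> QC -> RA -> SD -> TA -> UR -> CU -> TR -> HT -> LD -> JY -> IB -> VF -> WH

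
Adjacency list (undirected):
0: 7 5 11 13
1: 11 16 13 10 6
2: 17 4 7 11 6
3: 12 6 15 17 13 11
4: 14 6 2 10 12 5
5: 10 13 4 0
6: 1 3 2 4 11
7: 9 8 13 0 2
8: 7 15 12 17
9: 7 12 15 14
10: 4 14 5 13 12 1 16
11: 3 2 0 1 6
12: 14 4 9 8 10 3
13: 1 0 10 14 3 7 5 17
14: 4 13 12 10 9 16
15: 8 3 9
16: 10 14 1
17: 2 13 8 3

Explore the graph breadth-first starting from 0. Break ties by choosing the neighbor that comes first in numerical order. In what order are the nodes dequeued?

0 -> 5 -> 7 -> 11 -> 13 -> 4 -> 10 -> 2 -> 8 -> 9 -> 1 -> 3 -> 6 -> 14 -> 17 -> 12 -> 16 -> 15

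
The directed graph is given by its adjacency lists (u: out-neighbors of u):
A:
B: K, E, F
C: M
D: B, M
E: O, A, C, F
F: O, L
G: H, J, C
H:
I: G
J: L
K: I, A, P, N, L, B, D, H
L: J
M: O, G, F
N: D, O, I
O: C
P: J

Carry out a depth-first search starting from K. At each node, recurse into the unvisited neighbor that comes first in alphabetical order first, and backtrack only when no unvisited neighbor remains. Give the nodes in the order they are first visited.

K A B E C M F L J O G H D I N P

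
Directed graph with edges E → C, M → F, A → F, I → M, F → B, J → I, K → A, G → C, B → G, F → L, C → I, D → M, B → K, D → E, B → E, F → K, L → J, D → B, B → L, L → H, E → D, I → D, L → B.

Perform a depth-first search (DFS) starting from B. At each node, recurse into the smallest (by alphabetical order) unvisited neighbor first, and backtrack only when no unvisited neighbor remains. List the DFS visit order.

Visit B
B → E
E → C
C → I
I → D
D → M
M → F
F → K
K → A
F → L
L → H
L → J
B → G

B, E, C, I, D, M, F, K, A, L, H, J, G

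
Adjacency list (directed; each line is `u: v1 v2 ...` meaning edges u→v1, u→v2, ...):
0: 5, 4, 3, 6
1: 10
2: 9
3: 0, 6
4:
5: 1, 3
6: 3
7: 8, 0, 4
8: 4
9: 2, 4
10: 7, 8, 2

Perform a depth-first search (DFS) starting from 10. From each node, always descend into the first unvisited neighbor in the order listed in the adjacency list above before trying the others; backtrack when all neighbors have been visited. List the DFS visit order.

Visit 10
10 → 7
7 → 8
8 → 4
7 → 0
0 → 5
5 → 1
5 → 3
3 → 6
10 → 2
2 → 9

10, 7, 8, 4, 0, 5, 1, 3, 6, 2, 9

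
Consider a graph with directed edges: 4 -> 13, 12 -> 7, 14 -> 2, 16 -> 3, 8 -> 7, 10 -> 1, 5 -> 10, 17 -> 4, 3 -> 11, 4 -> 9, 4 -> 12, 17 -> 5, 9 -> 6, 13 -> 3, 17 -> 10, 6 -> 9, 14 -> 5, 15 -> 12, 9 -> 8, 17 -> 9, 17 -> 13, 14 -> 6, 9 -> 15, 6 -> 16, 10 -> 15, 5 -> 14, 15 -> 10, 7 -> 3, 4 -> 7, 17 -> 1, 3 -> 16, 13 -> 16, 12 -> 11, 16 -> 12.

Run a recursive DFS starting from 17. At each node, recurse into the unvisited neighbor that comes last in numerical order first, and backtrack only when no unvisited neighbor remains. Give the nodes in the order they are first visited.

Visit 17
17 → 13
13 → 16
16 → 12
12 → 11
12 → 7
7 → 3
17 → 10
10 → 15
10 → 1
17 → 9
9 → 8
9 → 6
17 → 5
5 → 14
14 → 2
17 → 4

17, 13, 16, 12, 11, 7, 3, 10, 15, 1, 9, 8, 6, 5, 14, 2, 4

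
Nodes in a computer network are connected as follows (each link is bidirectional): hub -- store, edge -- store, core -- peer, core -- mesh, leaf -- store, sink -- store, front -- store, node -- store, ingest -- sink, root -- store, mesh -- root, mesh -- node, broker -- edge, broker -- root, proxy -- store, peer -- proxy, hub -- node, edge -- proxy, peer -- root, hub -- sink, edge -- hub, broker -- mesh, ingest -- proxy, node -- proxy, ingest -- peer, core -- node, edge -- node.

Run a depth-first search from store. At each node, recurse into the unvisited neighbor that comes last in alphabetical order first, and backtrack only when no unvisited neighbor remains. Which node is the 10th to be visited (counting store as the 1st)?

edge

Visit store
store → sink
sink → ingest
ingest → proxy
proxy → peer
peer → root
root → mesh
mesh → node
node → hub
hub → edge
edge → broker
node → core
store → leaf
store → front

Visit order: store, sink, ingest, proxy, peer, root, mesh, node, hub, edge, broker, core, leaf, front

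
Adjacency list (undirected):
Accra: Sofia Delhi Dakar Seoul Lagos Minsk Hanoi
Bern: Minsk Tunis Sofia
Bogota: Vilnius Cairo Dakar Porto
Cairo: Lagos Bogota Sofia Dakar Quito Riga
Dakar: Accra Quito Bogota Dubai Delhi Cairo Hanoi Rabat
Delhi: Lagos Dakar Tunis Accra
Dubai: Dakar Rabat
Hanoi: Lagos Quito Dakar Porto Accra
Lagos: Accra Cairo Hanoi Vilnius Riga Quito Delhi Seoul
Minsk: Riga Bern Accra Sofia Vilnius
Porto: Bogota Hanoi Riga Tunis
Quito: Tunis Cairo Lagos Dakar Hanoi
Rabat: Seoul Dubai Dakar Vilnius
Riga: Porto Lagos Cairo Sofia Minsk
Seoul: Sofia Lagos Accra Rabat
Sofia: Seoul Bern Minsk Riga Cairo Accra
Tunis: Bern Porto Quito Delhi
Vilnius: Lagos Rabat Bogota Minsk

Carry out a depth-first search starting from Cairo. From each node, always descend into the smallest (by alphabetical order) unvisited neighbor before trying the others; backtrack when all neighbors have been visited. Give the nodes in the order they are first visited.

Visit Cairo
Cairo → Bogota
Bogota → Dakar
Dakar → Accra
Accra → Delhi
Delhi → Lagos
Lagos → Hanoi
Hanoi → Porto
Porto → Riga
Riga → Minsk
Minsk → Bern
Bern → Sofia
Sofia → Seoul
Seoul → Rabat
Rabat → Dubai
Rabat → Vilnius
Bern → Tunis
Tunis → Quito

Cairo, Bogota, Dakar, Accra, Delhi, Lagos, Hanoi, Porto, Riga, Minsk, Bern, Sofia, Seoul, Rabat, Dubai, Vilnius, Tunis, Quito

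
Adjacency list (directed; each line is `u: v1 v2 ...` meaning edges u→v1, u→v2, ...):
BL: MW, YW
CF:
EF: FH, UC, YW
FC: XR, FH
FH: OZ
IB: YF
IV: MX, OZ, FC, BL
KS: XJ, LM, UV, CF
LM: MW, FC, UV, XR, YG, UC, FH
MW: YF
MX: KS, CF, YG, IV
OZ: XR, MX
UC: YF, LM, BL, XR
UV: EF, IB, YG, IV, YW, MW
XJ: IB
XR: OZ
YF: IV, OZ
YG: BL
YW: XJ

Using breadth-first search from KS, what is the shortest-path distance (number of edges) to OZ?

Level 0: KS
Level 1: CF, LM, UV, XJ
Level 2: EF, FC, FH, IB, IV, MW, UC, XR, YG, YW
Level 3: BL, MX, OZ, YF
OZ first appears at level 3.

3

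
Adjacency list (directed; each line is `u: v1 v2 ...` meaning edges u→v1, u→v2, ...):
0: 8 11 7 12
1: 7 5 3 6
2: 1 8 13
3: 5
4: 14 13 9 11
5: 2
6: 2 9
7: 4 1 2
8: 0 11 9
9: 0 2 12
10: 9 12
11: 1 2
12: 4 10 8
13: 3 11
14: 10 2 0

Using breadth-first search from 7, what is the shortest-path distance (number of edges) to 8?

2

Level 0: 7
Level 1: 1, 2, 4
Level 2: 3, 5, 6, 8, 9, 11, 13, 14
Level 3: 0, 10, 12
8 first appears at level 2.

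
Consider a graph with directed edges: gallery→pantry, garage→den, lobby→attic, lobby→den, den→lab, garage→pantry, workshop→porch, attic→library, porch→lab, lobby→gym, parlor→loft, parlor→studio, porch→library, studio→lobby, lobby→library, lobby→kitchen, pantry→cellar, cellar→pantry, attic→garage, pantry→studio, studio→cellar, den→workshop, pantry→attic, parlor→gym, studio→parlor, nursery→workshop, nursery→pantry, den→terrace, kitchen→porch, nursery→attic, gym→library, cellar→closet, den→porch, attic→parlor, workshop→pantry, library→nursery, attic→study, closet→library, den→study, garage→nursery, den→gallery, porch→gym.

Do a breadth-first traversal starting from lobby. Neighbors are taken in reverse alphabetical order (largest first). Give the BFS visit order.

lobby library kitchen gym den attic nursery porch workshop terrace study lab gallery parlor garage pantry studio loft cellar closet

Visit lobby; enqueue library, kitchen, gym, den, attic → queue [library, kitchen, gym, den, attic]
Visit library; enqueue nursery → queue [kitchen, gym, den, attic, nursery]
Visit kitchen; enqueue porch → queue [gym, den, attic, nursery, porch]
Visit gym → queue [den, attic, nursery, porch]
Visit den; enqueue workshop, terrace, study, lab, gallery → queue [attic, nursery, porch, workshop, terrace, study, lab, gallery]
Visit attic; enqueue parlor, garage → queue [nursery, porch, workshop, terrace, study, lab, gallery, parlor, garage]
Visit nursery; enqueue pantry → queue [porch, workshop, terrace, study, lab, gallery, parlor, garage, pantry]
Visit porch → queue [workshop, terrace, study, lab, gallery, parlor, garage, pantry]
Visit workshop → queue [terrace, study, lab, gallery, parlor, garage, pantry]
Visit terrace → queue [study, lab, gallery, parlor, garage, pantry]
Visit study → queue [lab, gallery, parlor, garage, pantry]
Visit lab → queue [gallery, parlor, garage, pantry]
Visit gallery → queue [parlor, garage, pantry]
Visit parlor; enqueue studio, loft → queue [garage, pantry, studio, loft]
Visit garage → queue [pantry, studio, loft]
Visit pantry; enqueue cellar → queue [studio, loft, cellar]
Visit studio → queue [loft, cellar]
Visit loft → queue [cellar]
Visit cellar; enqueue closet → queue [closet]
Visit closet → queue []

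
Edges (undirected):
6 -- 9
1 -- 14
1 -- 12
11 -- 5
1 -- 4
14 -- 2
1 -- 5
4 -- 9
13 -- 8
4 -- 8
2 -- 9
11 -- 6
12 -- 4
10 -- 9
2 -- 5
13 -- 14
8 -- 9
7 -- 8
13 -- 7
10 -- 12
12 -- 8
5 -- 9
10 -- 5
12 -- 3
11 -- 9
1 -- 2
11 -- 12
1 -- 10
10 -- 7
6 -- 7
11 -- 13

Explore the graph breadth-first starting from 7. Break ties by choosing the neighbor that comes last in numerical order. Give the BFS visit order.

Visit 7; enqueue 13, 10, 8, 6 → queue [13, 10, 8, 6]
Visit 13; enqueue 14, 11 → queue [10, 8, 6, 14, 11]
Visit 10; enqueue 12, 9, 5, 1 → queue [8, 6, 14, 11, 12, 9, 5, 1]
Visit 8; enqueue 4 → queue [6, 14, 11, 12, 9, 5, 1, 4]
Visit 6 → queue [14, 11, 12, 9, 5, 1, 4]
Visit 14; enqueue 2 → queue [11, 12, 9, 5, 1, 4, 2]
Visit 11 → queue [12, 9, 5, 1, 4, 2]
Visit 12; enqueue 3 → queue [9, 5, 1, 4, 2, 3]
Visit 9 → queue [5, 1, 4, 2, 3]
Visit 5 → queue [1, 4, 2, 3]
Visit 1 → queue [4, 2, 3]
Visit 4 → queue [2, 3]
Visit 2 → queue [3]
Visit 3 → queue []

7, 13, 10, 8, 6, 14, 11, 12, 9, 5, 1, 4, 2, 3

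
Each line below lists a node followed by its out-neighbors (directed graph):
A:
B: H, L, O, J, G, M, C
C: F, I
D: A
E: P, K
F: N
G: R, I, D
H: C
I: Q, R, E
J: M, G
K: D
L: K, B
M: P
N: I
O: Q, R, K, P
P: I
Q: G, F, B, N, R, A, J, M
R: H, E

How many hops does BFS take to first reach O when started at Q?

Level 0: Q
Level 1: A, B, F, G, J, M, N, R
Level 2: C, D, E, H, I, L, O, P
Level 3: K
O first appears at level 2.

2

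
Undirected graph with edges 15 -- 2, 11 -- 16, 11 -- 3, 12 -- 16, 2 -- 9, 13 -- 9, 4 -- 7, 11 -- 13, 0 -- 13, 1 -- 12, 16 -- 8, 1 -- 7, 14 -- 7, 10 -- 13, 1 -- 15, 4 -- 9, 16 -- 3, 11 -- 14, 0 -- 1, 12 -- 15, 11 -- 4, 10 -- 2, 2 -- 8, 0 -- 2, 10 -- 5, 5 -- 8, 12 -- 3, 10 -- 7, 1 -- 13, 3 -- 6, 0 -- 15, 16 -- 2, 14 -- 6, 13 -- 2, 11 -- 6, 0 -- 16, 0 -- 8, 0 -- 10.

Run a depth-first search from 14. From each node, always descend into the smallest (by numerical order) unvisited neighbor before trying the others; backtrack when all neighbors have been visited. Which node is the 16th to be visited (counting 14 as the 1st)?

Visit 14
14 → 6
6 → 3
3 → 11
11 → 4
4 → 7
7 → 1
1 → 0
0 → 2
2 → 8
8 → 5
5 → 10
10 → 13
13 → 9
8 → 16
16 → 12
12 → 15

Visit order: 14, 6, 3, 11, 4, 7, 1, 0, 2, 8, 5, 10, 13, 9, 16, 12, 15

12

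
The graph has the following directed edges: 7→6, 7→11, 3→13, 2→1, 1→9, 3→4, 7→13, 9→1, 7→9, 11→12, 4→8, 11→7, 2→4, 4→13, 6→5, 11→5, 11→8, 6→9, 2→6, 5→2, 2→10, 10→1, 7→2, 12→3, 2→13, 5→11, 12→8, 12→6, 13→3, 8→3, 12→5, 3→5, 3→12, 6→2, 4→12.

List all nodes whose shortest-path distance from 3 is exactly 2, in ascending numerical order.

Level 0: 3
Level 1: 4, 5, 12, 13
Level 2: 2, 6, 8, 11
Level 3: 1, 7, 9, 10

2, 6, 8, 11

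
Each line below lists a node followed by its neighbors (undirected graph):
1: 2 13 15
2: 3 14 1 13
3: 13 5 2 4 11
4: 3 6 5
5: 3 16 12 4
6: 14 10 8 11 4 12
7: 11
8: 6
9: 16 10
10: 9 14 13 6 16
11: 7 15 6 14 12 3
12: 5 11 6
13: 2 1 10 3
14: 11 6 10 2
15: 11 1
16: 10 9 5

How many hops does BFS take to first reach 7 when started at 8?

3

Level 0: 8
Level 1: 6
Level 2: 4, 10, 11, 12, 14
Level 3: 2, 3, 5, 7, 9, 13, 15, 16
Level 4: 1
7 first appears at level 3.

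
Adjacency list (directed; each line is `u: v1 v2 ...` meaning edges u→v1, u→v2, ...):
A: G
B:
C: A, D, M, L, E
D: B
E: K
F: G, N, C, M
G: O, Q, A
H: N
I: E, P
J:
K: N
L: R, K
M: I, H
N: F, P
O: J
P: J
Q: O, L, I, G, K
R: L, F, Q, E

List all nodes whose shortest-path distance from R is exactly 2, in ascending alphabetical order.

Level 0: R
Level 1: E, F, L, Q
Level 2: C, G, I, K, M, N, O
Level 3: A, D, H, J, P
Level 4: B

C, G, I, K, M, N, O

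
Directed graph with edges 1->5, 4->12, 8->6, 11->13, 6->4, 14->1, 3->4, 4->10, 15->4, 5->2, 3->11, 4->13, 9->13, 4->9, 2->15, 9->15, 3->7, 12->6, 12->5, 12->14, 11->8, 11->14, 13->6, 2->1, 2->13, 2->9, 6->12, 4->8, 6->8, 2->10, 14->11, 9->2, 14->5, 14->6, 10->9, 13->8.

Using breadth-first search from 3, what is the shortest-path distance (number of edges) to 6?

Level 0: 3
Level 1: 4, 7, 11
Level 2: 8, 9, 10, 12, 13, 14
Level 3: 1, 2, 5, 6, 15
6 first appears at level 3.

3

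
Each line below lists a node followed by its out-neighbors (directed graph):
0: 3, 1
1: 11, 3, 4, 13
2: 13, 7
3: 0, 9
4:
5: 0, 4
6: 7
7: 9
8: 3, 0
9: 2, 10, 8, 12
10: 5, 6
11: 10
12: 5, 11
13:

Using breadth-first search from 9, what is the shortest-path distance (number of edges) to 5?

Level 0: 9
Level 1: 2, 8, 10, 12
Level 2: 0, 3, 5, 6, 7, 11, 13
Level 3: 1, 4
5 first appears at level 2.

2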